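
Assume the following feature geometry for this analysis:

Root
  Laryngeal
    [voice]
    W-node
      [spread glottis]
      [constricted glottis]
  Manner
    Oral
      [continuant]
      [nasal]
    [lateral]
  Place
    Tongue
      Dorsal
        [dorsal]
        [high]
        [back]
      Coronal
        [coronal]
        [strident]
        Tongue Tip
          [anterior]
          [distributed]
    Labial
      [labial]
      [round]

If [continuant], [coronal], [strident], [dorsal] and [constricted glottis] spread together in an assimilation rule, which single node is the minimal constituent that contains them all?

[continuant] lies under Oral (below Manner).
[coronal] lies under Coronal (below Place).
[strident] lies under Coronal (below Place).
[dorsal] lies under Dorsal (below Place).
[constricted glottis]: Root → Laryngeal → W-node → [constricted glottis].
The listed terminals split across distinct daughters of Root, so Root itself is the smallest node containing them all.

Root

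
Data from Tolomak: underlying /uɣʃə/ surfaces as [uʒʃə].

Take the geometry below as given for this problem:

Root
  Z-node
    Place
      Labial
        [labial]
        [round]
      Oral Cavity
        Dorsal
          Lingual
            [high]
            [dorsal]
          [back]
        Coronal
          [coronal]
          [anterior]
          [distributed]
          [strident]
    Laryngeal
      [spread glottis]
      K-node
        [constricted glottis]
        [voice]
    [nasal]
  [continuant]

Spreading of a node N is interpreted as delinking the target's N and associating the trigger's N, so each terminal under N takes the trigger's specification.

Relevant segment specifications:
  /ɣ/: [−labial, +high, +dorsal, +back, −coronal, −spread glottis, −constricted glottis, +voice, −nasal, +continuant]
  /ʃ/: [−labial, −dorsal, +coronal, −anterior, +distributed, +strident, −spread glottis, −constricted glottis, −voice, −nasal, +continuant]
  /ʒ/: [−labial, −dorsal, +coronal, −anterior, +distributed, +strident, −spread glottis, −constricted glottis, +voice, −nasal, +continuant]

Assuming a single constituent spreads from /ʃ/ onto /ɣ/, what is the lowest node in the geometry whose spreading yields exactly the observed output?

/ɣ/ and [ʒ] differ in [coronal], [anterior], [distributed], [strident], [dorsal], [high], [back]; every other specified feature is identical.
Tracing each changed feature up the tree, the paths first meet at Oral Cavity; any lower node misses at least one of them.
If Oral Cavity spreads, every terminal under it takes /ʃ/'s value, producing [ʒ] as observed.
[voice], a feature on which the two segments disagree outside Oral Cavity, is unchanged — nothing dominating it spread, and Oral Cavity is the minimal sufficient constituent.

Oral Cavity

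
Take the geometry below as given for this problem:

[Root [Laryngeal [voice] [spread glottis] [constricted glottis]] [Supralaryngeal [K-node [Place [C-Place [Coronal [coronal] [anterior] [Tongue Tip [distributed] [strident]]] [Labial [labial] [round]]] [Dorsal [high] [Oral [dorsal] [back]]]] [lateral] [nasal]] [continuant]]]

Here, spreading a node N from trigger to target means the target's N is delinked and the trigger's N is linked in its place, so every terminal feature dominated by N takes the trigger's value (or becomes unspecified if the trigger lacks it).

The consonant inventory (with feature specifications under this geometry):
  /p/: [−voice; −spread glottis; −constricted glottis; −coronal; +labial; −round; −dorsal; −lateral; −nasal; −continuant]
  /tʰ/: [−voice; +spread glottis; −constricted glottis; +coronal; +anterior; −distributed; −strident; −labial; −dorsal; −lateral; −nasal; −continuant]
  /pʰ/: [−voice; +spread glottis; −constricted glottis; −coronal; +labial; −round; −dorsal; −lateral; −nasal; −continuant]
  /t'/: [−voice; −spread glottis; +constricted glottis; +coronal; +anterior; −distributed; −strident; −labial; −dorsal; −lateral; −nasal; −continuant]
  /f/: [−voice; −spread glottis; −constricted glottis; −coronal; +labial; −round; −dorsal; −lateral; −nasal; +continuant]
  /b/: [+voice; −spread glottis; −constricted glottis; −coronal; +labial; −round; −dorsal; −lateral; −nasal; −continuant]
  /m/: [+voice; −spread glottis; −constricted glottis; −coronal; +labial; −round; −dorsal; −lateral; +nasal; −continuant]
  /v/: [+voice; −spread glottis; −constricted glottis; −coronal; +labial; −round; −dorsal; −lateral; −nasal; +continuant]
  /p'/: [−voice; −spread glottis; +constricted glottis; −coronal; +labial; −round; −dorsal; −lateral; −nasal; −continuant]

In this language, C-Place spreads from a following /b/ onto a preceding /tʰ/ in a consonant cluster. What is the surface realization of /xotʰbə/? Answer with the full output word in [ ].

[xopʰbə]

C-Place immediately or transitively dominates [coronal], [anterior], [distributed], [strident], [labial], [round].
After delinking /tʰ/'s C-Place and linking /b/'s, the affected terminals become [−coronal], [+labial], [−round]; [voice], [spread glottis], [constricted glottis], … (outside C-Place) are retained from /tʰ/.
This feature bundle is that of [pʰ], so /xotʰbə/ surfaces as [xopʰbə].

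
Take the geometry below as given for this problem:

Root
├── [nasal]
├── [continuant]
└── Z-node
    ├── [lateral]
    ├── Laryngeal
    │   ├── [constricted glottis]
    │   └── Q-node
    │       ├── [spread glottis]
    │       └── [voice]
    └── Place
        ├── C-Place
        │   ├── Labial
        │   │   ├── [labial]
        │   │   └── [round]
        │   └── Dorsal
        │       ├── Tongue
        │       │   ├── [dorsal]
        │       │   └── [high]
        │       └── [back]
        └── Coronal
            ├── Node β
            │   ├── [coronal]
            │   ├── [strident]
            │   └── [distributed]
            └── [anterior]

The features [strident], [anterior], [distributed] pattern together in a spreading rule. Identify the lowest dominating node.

Coronal

[strident] lies under Node β (below Z-node).
[anterior] lies under Coronal (below Z-node).
[distributed] lies under Node β (below Z-node).
Coronal is the lowest common ancestor — every listed feature sits under it, and no single subconstituent of Coronal covers them all.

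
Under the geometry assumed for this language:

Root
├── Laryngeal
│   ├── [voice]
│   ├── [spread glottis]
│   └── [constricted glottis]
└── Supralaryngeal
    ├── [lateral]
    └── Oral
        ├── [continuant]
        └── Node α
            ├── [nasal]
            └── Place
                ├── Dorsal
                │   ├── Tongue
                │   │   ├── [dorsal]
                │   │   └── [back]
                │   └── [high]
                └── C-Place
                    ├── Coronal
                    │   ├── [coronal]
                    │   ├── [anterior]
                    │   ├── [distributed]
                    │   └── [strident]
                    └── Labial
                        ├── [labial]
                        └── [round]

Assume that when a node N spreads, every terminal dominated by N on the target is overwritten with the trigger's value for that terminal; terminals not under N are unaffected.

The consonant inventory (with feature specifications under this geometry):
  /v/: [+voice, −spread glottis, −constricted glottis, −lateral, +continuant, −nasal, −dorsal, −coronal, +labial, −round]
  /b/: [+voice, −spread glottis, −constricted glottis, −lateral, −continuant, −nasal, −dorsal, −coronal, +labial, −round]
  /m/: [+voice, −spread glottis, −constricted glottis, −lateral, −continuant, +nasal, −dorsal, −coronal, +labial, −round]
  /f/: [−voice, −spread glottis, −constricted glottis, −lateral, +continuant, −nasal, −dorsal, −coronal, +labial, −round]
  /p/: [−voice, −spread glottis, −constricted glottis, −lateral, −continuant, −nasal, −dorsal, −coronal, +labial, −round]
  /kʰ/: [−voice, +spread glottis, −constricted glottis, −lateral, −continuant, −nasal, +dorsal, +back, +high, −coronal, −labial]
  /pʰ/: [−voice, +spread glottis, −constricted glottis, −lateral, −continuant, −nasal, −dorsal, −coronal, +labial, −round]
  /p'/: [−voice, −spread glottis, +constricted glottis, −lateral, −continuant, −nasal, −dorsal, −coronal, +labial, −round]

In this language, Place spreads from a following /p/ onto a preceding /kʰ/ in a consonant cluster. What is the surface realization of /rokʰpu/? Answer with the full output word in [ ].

[ropʰpu]

Place immediately or transitively dominates [dorsal], [back], [high], [coronal], [anterior], [distributed], [strident], [labial], [round].
Spreading Place from /p/ onto /kʰ/ replaces those values with /p/'s: [−dorsal], [−coronal], [+labial], [−round]. Features outside Place ([voice], [spread glottis], [constricted glottis], …) stay as in /kʰ/.
This feature bundle is that of [pʰ], so /rokʰpu/ surfaces as [ropʰpu].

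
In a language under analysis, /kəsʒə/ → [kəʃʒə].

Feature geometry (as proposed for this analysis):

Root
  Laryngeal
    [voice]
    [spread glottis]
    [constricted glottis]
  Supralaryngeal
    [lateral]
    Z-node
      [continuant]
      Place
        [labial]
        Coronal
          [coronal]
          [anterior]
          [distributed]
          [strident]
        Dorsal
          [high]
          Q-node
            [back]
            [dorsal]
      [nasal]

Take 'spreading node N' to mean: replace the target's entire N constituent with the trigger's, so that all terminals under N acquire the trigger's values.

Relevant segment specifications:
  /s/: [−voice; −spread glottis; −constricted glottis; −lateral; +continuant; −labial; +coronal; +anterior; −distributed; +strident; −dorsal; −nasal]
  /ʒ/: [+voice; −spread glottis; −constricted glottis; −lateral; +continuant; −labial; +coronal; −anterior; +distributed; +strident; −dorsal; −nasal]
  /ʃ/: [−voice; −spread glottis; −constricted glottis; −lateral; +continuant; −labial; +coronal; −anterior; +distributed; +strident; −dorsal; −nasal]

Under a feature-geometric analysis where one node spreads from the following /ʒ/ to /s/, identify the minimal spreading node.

Coronal

/s/ and [ʃ] differ in [anterior], [distributed]; every other specified feature is identical.
In this geometry the lowest node dominating all of them is Coronal: every daughter of Coronal dominates only a proper subset, so no lower node suffices.
Delinking /s/'s Coronal and associating /ʒ/'s Coronal gives precisely the feature bundle of [ʃ].
[voice] stays as in /s/ although /ʒ/ differs there, so no node dominating it spread; among the remaining candidates Coronal is the lowest that derives the output.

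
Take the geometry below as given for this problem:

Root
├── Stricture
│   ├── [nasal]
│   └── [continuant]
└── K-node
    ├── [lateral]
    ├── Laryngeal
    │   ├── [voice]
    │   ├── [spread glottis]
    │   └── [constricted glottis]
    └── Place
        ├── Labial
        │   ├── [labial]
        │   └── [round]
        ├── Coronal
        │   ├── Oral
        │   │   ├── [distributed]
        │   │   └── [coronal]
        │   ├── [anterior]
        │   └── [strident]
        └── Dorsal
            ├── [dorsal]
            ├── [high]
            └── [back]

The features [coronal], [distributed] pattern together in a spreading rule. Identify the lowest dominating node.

[coronal] lies under Oral (below K-node).
[distributed]: Root > K-node > Place > Coronal > Oral > [distributed].
These paths first converge at Oral; no daughter of Oral dominates all 2 features, so Oral is the minimal constituent.

Oral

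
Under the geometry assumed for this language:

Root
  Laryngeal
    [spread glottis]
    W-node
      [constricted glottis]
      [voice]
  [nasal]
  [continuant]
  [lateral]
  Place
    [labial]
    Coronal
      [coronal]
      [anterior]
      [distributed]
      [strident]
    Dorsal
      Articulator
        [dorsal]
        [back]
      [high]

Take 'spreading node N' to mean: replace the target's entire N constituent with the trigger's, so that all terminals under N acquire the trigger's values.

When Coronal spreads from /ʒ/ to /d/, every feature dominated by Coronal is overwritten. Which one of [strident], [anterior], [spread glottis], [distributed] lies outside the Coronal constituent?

Coronal dominates exactly [coronal], [anterior], [distributed], [strident].
[distributed], [anterior], [strident] all lie under Coronal, so they are overwritten when Coronal spreads.
But [spread glottis] is a dependent of Laryngeal, outside Coronal; it is therefore untouched by the spreading.

[spread glottis]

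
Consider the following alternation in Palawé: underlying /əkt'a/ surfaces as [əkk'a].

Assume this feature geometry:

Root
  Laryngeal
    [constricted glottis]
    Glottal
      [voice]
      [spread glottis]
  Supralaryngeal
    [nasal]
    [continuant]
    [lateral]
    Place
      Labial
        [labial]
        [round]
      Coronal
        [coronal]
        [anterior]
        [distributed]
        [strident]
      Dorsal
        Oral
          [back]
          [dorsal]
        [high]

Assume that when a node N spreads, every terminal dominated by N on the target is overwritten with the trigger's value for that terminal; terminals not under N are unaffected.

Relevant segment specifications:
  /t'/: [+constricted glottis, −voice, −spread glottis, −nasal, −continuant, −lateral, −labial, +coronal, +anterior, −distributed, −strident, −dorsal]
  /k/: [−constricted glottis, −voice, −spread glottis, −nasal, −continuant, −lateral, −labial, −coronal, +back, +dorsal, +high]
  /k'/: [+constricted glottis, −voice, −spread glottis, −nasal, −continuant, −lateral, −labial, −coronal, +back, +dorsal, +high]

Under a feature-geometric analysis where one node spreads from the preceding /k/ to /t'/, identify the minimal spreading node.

The alternation /t'/ → [k'] changes [coronal], [anterior], [distributed], [strident], [dorsal], [high], [back] and nothing else.
Tracing each changed feature up the tree, the paths first meet at Place; any lower node misses at least one of them.
Delinking /t'/'s Place and associating /k/'s Place gives precisely the feature bundle of [k'].
[constricted glottis], a feature on which the two segments disagree outside Place, is unchanged — nothing dominating it spread, and Place is the minimal sufficient constituent.

Place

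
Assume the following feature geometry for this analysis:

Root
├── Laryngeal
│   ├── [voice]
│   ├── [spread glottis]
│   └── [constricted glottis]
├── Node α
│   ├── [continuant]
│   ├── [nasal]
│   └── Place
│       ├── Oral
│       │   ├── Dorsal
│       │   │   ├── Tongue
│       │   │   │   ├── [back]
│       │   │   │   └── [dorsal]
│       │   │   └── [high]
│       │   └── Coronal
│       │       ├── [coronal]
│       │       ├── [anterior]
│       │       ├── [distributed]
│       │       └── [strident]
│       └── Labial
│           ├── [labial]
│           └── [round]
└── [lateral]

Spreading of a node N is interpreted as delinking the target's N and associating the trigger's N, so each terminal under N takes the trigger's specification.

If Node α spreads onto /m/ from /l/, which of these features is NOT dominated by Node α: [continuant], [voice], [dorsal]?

Node α dominates exactly [continuant], [nasal], [back], [dorsal], [high], [coronal], [anterior], [distributed], [strident], [labial], [round].
[dorsal], [continuant] all lie under Node α, so they are overwritten when Node α spreads.
[voice] is not within the Node α subtree (it hangs from Laryngeal), so /m/'s [voice] value survives.

[voice]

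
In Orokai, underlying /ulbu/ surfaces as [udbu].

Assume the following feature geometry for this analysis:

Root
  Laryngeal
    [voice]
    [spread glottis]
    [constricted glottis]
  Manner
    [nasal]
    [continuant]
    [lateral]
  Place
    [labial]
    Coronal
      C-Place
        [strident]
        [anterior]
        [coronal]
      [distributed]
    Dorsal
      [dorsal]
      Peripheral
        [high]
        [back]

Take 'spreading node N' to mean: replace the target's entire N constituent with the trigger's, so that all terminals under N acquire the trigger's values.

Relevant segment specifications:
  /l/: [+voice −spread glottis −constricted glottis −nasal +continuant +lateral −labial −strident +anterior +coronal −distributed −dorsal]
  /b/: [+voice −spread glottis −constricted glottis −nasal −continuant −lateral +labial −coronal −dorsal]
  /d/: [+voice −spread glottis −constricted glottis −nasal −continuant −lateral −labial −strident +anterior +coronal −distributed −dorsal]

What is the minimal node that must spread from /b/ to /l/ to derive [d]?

Manner

Comparing /l/ with its surface form [d], the features that change are [continuant], [lateral].
Tracing each changed feature up the tree, the paths first meet at Manner; any lower node misses at least one of them.
Spreading Manner from /b/ overwrites each of those terminals with /b/'s values, yielding exactly [d].
Since [labial], [coronal] are preserved even though /b/ disagrees there, no node above Manner spread.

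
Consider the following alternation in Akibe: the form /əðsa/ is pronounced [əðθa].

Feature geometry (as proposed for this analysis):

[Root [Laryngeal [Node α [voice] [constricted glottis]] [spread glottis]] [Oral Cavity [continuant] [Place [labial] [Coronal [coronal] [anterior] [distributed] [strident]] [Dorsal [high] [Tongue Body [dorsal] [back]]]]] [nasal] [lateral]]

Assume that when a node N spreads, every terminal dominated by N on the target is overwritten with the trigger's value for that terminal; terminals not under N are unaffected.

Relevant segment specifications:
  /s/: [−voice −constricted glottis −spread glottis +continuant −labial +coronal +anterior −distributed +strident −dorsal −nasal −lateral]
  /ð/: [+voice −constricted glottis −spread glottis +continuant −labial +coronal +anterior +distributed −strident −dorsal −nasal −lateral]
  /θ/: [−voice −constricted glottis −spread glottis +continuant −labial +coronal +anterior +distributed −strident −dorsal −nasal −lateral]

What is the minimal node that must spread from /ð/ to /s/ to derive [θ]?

Coronal

Feature comparison: [distributed], [strident] differ between /s/ and [θ]; the remaining terminals match.
Tracing each changed feature up the tree, the paths first meet at Coronal; any lower node misses at least one of them.
Spreading Coronal from /ð/ overwrites each of those terminals with /ð/'s values, yielding exactly [θ].
[voice], a feature on which the two segments disagree outside Coronal, is unchanged — nothing dominating it spread, and Coronal is the minimal sufficient constituent.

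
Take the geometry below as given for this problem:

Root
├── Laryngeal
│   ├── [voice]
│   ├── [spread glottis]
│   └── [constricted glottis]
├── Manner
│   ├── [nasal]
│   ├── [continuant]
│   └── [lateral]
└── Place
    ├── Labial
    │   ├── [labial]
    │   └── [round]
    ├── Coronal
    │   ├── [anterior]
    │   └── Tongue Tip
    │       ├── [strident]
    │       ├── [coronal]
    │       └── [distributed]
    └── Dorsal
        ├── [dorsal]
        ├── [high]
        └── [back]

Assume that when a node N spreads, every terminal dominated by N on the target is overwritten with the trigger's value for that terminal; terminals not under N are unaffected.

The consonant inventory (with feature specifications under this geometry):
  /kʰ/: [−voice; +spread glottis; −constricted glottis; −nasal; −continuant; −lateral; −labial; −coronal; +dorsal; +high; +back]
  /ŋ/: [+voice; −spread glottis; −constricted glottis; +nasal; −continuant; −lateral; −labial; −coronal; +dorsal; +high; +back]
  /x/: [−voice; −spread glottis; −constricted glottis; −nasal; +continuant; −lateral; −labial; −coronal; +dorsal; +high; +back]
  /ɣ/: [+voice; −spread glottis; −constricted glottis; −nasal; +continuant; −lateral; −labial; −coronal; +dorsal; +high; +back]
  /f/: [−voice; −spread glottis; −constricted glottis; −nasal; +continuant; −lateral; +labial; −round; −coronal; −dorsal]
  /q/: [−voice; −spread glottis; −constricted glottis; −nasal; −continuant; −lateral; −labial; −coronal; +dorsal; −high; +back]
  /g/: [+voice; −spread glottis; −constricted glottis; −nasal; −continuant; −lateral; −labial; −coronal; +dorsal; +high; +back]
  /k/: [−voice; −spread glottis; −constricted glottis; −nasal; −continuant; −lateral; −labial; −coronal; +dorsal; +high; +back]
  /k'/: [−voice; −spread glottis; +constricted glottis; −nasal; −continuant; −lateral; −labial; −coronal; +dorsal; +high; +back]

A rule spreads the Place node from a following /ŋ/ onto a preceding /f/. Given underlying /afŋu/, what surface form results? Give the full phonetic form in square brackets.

[axŋu]

The Place node dominates the terminals [labial], [round], [anterior], [strident], [coronal], [distributed], [dorsal], [high], [back].
Spreading Place from /ŋ/ onto /f/ replaces those values with /ŋ/'s: [−labial], [−coronal], [+dorsal], [+high], [+back]. Features outside Place ([voice], [spread glottis], [constricted glottis], …) stay as in /f/.
Among the inventory, only /x/ has exactly this specification, giving the surface form [axŋu].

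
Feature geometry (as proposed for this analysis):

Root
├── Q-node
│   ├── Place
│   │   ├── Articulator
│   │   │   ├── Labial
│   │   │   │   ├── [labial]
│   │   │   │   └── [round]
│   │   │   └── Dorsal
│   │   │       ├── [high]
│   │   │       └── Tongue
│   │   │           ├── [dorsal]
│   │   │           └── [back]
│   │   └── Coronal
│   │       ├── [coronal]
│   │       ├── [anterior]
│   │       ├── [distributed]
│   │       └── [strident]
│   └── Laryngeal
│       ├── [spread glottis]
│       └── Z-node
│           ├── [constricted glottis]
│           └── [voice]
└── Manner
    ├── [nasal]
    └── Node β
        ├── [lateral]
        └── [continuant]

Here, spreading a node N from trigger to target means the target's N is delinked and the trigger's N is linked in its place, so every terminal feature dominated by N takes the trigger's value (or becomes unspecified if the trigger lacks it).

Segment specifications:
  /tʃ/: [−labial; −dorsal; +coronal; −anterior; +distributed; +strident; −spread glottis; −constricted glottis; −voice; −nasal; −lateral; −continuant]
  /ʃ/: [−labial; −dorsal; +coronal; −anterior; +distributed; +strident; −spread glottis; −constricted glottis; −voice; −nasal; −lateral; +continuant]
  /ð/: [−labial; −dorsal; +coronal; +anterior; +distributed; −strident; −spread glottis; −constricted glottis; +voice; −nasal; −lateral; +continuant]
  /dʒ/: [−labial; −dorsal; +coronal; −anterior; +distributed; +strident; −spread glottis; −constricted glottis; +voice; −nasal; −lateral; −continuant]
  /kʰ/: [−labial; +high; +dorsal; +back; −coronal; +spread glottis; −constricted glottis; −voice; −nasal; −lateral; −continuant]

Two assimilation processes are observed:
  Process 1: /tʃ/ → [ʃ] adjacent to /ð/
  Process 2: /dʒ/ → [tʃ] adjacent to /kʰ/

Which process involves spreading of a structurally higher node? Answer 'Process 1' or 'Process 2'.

In Process 1, [continuant] changes, so the minimal spreading node is [continuant] at depth 3.
In Process 2, [voice] changes, so the minimal spreading node is [voice] at depth 4.
[continuant] (depth 3) sits above [voice] (depth 4), making Process 1 the one with the higher spreading node.

Process 1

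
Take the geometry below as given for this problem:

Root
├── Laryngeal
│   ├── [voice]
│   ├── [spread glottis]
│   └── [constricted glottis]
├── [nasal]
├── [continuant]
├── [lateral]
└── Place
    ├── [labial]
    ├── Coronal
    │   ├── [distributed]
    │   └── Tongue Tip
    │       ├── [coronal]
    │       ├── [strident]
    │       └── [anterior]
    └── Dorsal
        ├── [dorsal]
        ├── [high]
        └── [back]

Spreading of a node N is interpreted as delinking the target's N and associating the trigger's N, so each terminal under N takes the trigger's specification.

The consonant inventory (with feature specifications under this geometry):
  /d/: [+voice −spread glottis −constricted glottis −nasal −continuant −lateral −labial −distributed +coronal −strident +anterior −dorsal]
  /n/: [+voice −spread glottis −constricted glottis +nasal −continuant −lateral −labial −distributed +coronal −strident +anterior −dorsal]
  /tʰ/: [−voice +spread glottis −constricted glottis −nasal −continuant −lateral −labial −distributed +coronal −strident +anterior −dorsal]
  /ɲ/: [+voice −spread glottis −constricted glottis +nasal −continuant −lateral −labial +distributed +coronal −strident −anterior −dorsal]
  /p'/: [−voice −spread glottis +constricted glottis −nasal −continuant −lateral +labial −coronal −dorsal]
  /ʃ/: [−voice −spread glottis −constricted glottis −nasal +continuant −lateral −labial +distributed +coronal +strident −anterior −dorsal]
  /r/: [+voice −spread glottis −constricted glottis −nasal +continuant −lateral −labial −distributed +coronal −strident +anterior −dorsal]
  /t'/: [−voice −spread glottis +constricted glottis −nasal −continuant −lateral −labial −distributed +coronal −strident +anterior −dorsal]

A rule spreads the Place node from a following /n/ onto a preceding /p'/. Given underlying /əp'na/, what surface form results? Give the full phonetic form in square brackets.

Terminals under Place in this geometry: [labial], [distributed], [coronal], [strident], [anterior], [dorsal], [high], [back].
After delinking /p'/'s Place and linking /n/'s, the affected terminals become [−labial], [−distributed], [+coronal], [−strident], [+anterior], [−dorsal]; [voice], [spread glottis], [constricted glottis], … (outside Place) are retained from /p'/.
Among the inventory, only /t'/ has exactly this specification, giving the surface form [ət'na].

[ət'na]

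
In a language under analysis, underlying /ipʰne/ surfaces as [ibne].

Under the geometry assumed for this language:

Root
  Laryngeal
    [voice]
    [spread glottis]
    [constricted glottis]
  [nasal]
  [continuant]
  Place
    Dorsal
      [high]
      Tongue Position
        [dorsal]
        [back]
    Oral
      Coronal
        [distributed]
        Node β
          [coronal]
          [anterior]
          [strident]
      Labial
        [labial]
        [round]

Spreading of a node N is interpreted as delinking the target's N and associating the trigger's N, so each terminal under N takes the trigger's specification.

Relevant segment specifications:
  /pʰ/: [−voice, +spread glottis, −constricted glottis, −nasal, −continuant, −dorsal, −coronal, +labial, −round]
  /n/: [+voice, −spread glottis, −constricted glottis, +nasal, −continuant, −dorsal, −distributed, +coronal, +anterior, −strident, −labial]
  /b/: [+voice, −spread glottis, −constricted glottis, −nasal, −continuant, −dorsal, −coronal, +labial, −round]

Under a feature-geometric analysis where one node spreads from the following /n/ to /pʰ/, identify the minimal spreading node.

Laryngeal

Feature comparison: [voice], [spread glottis] differ between /pʰ/ and [b]; the remaining terminals match.
The smallest constituent containing every changed terminal is Laryngeal — each of its daughters lacks at least one of the affected features.
Spreading Laryngeal from /n/ overwrites each of those terminals with /n/'s values, yielding exactly [b].
Had Root spread, [nasal], [coronal] would have taken /n/'s values; they stay as in /pʰ/, confirming the spreading constituent is exactly Laryngeal.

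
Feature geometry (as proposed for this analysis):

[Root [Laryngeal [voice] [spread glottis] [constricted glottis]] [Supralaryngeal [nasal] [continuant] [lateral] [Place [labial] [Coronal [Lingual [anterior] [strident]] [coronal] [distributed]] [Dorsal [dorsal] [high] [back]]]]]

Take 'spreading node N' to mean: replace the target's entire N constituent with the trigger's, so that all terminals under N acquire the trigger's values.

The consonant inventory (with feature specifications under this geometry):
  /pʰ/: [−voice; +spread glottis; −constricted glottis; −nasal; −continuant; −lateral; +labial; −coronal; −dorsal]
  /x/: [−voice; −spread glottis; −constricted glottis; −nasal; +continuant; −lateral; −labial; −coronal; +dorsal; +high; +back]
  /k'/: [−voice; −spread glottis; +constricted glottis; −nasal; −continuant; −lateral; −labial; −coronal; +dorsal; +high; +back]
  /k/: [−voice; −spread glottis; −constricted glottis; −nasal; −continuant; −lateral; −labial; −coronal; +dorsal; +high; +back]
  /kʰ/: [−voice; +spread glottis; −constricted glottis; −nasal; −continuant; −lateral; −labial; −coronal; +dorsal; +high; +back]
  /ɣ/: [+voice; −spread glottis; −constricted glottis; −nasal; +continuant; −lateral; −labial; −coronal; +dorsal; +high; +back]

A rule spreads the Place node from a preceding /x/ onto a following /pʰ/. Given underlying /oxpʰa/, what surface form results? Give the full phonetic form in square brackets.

[oxkʰa]

Place immediately or transitively dominates [labial], [anterior], [strident], [coronal], [distributed], [dorsal], [high], [back].
Spreading Place from /x/ onto /pʰ/ replaces those values with /x/'s: [−labial], [−coronal], [+dorsal], [+high], [+back]. Features outside Place ([voice], [spread glottis], [constricted glottis], …) stay as in /pʰ/.
The resulting bundle matches /kʰ/ in the inventory; substituting it for /pʰ/ gives [oxkʰa].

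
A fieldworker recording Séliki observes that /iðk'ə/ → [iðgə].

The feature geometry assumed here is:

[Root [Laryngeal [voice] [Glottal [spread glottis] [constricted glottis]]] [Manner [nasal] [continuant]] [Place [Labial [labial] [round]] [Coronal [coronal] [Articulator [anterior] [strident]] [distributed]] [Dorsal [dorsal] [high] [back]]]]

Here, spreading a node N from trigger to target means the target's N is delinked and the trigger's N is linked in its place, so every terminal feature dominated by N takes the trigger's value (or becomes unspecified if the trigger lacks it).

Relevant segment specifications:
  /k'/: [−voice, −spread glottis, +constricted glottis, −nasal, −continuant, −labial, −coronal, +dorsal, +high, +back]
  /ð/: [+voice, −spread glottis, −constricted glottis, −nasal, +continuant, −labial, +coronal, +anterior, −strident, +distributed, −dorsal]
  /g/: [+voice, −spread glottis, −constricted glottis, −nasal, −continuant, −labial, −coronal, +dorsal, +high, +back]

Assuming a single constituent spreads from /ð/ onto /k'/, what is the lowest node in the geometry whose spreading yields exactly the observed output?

Laryngeal

The alternation /k'/ → [g] changes [voice], [constricted glottis] and nothing else.
The smallest constituent containing every changed terminal is Laryngeal — each of its daughters lacks at least one of the affected features.
Spreading Laryngeal from /ð/ overwrites each of those terminals with /ð/'s values, yielding exactly [g].
[coronal], [continuant] — on which /ð/ differs from /k'/ — are unchanged, so Root cannot have spread; the constituent is no larger than Laryngeal.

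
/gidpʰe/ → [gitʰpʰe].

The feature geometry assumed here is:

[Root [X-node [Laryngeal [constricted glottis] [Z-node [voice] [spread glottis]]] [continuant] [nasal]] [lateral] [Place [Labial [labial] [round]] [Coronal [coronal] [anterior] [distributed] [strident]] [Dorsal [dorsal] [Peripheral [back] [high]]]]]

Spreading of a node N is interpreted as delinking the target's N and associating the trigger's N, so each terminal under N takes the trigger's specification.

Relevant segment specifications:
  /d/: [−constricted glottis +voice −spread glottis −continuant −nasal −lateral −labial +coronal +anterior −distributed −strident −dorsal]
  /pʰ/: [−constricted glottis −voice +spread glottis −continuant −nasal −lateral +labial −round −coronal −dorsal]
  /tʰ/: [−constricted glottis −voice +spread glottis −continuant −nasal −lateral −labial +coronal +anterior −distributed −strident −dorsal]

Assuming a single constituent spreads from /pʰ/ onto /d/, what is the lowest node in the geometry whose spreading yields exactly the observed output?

Z-node

Feature comparison: [voice], [spread glottis] differ between /d/ and [tʰ]; the remaining terminals match.
In this geometry the lowest node dominating all of them is Z-node: every daughter of Z-node dominates only a proper subset, so no lower node suffices.
Delinking /d/'s Z-node and associating /pʰ/'s Z-node gives precisely the feature bundle of [tʰ].
[labial], [coronal] stay as in /d/ although /pʰ/ differs there, so no node dominating them spread; among the remaining candidates Z-node is the lowest that derives the output.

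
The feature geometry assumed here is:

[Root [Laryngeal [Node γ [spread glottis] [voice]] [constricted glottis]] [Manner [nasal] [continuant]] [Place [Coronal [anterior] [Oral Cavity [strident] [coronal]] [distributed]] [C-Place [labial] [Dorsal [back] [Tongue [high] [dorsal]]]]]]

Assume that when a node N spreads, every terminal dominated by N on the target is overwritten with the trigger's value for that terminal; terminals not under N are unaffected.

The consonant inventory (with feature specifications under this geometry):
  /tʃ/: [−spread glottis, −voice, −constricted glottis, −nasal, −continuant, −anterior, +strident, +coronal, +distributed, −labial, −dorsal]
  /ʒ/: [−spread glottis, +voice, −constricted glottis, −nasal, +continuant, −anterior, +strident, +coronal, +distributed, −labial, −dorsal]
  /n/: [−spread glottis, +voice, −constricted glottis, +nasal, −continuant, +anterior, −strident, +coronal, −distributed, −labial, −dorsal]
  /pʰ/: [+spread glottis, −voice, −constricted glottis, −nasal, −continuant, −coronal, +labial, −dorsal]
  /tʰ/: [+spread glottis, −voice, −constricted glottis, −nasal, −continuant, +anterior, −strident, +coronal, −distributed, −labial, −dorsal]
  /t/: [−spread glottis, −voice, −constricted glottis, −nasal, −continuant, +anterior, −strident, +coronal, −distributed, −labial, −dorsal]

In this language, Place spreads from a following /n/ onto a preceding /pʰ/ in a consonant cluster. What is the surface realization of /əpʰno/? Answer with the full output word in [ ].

[ətʰno]

Place immediately or transitively dominates [anterior], [strident], [coronal], [distributed], [labial], [back], [high], [dorsal].
The target acquires /n/'s values for everything under Place — [+anterior], [−strident], [+coronal], [−distributed], [−labial], [−dorsal] — while keeping its own [spread glottis], [voice], [constricted glottis], ….
Among the inventory, only /tʰ/ has exactly this specification, giving the surface form [ətʰno].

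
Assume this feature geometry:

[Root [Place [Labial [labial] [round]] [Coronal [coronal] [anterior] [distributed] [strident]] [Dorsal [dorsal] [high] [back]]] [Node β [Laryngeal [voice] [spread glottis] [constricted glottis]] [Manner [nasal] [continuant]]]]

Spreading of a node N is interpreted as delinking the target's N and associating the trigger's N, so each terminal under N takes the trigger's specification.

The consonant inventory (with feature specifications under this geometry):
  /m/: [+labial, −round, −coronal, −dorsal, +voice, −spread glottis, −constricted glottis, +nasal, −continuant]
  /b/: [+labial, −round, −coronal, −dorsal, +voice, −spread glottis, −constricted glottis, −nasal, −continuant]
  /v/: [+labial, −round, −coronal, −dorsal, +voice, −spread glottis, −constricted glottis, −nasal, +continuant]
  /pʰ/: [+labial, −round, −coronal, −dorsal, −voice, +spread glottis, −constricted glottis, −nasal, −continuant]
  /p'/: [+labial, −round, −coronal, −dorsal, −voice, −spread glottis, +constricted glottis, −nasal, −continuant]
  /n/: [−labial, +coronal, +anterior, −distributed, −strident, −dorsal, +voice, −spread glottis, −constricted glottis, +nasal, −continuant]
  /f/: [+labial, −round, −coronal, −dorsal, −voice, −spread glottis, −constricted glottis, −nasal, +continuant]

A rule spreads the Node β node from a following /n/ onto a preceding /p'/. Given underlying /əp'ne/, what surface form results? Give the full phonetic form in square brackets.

[əmne]

Node β immediately or transitively dominates [voice], [spread glottis], [constricted glottis], [nasal], [continuant].
After delinking /p'/'s Node β and linking /n/'s, the affected terminals become [+voice], [−spread glottis], [−constricted glottis], [+nasal], [−continuant]; [labial], [round], [coronal], … (outside Node β) are retained from /p'/.
Among the inventory, only /m/ has exactly this specification, giving the surface form [əmne].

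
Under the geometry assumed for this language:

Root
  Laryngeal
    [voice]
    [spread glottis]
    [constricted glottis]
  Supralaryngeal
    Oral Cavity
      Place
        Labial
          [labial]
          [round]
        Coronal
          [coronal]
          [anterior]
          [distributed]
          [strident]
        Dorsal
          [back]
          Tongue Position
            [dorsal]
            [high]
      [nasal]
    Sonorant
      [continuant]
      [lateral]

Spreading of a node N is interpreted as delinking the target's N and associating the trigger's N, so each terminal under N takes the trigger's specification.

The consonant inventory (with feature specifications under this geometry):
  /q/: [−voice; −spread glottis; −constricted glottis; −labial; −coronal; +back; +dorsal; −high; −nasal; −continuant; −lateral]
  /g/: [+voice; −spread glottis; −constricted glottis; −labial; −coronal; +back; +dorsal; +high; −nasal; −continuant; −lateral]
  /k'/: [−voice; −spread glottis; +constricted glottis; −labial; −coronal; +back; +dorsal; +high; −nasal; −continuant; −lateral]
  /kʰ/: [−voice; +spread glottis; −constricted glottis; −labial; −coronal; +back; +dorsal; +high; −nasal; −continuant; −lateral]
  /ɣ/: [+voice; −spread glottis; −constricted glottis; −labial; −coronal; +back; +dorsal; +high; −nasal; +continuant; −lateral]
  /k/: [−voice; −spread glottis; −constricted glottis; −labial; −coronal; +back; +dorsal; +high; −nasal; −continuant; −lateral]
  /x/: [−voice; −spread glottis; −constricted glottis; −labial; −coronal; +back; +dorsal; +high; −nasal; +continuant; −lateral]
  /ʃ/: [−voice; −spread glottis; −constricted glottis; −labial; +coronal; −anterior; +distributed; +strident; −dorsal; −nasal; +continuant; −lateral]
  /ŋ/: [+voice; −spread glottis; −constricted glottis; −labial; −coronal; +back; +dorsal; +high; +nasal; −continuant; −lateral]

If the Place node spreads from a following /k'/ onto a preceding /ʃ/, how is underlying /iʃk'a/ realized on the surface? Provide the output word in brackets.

[ixk'a]

Place immediately or transitively dominates [labial], [round], [coronal], [anterior], [distributed], [strident], [back], [dorsal], [high].
After delinking /ʃ/'s Place and linking /k'/'s, the affected terminals become [−labial], [−coronal], [+back], [+dorsal], [+high]; [voice], [spread glottis], [constricted glottis], … (outside Place) are retained from /ʃ/.
Among the inventory, only /x/ has exactly this specification, giving the surface form [ixk'a].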